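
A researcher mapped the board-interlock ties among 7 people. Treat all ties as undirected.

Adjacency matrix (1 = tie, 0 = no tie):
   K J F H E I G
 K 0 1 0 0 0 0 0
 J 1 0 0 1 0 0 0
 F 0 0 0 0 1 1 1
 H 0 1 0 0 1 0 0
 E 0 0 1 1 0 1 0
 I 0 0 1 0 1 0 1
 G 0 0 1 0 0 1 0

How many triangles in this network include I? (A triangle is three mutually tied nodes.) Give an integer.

2

I's neighbors: E, F, and G.
Neighbor pairs that are themselves tied: I–E–F; I–F–G. Each forms one triangle with I, for 2 in total.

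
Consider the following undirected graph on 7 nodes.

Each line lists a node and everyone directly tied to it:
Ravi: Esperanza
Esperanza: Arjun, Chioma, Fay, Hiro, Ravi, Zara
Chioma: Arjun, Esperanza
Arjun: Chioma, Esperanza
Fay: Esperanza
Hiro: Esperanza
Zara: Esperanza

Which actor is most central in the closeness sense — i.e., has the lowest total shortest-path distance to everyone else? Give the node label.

Farness (sum of distances to all others) for each node — Arjun:10, Chioma:10, Esperanza:6, Fay:11, Hiro:11, Ravi:11, Zara:11.
The smallest farness is 6, for Esperanza, so Esperanza has the highest closeness.

Esperanza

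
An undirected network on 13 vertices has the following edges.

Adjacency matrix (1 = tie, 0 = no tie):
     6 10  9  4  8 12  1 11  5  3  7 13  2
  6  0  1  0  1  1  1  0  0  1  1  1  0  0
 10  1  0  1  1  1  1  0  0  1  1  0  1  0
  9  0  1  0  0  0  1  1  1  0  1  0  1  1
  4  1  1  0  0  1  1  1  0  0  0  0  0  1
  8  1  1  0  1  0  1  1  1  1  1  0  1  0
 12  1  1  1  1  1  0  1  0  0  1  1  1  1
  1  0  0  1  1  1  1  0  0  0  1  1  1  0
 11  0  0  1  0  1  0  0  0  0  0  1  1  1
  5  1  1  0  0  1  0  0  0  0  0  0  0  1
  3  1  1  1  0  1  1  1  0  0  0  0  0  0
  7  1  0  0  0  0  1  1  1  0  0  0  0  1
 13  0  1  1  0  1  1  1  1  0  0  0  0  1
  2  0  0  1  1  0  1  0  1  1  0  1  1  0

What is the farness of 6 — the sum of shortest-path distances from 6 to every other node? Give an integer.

Distances from 6: 1:2, 2:2, 3:1, 4:1, 5:1, 7:1, 8:1, 9:2, 10:1, 11:2, 12:1, 13:2.
Sum = 2 + 2 + 1 + 1 + 1 + 1 + 1 + 2 + 1 + 2 + 1 + 2 = 17.

17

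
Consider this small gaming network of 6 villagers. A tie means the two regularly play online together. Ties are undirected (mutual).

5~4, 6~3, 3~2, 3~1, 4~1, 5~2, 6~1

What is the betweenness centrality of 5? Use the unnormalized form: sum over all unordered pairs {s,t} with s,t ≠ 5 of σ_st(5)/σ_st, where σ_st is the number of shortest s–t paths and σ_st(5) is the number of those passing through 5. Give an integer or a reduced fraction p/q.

1

Pairs whose geodesics pass through 5 — 4–2: 1.
All other pairs contribute 0.
Summing the contributions gives betweenness(5) = 1.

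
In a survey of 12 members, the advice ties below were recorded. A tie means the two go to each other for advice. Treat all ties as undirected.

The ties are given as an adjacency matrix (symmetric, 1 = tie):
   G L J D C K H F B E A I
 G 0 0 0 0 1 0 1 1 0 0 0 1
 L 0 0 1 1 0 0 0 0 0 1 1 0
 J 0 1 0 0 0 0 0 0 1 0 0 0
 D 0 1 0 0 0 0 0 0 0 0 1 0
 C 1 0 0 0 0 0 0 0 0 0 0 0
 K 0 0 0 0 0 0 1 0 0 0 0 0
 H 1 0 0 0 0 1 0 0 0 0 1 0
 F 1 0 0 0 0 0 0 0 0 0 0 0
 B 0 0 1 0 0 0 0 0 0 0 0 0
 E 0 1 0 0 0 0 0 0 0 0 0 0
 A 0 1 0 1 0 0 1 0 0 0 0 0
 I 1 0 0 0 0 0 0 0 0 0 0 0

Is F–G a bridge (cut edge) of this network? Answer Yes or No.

Without the F–G edge there is no alternate route between F and G, so the network disconnects. It is a bridge.

Yes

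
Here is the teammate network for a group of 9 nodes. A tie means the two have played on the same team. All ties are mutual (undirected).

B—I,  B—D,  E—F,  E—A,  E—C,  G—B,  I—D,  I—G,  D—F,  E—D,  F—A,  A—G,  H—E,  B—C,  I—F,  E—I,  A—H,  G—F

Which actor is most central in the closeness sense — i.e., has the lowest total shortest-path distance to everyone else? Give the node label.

E

Farness (sum of distances to all others) for each node — A:12, B:13, C:14, D:12, E:10, F:11, G:12, H:15, I:11.
The smallest farness is 10, for E, so E has the highest closeness.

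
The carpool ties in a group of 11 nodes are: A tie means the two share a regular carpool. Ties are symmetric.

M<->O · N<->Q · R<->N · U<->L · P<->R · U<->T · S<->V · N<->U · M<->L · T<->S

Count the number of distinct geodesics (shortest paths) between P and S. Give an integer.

1

The shortest distance is 5, and the only length-5 path is P–R–N–U–T–S. So there is exactly 1 shortest path.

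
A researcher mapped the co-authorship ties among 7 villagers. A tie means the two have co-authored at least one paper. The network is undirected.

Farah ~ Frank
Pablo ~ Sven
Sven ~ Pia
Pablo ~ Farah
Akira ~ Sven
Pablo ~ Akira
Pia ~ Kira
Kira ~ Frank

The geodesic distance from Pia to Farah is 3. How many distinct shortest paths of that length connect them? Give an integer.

The shortest distance is 3. The length-3 paths are: Pia–Sven–Pablo–Farah; Pia–Kira–Frank–Farah.
That gives 2 distinct shortest paths.

2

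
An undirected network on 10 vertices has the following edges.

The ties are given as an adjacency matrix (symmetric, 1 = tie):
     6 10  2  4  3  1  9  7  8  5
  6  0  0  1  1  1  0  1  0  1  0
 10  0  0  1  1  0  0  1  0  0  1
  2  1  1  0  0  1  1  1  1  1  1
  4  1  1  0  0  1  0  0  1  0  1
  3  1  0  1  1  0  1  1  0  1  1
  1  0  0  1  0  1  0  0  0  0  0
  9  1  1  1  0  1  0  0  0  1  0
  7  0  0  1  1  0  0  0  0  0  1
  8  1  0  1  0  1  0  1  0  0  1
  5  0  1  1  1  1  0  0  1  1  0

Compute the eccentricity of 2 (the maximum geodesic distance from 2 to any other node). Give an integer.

2

Distances from 2: 1:1, 3:1, 4:2, 5:1, 6:1, 7:1, 8:1, 9:1, 10:1.
The largest is 2 (to 4), so the eccentricity of 2 is 2.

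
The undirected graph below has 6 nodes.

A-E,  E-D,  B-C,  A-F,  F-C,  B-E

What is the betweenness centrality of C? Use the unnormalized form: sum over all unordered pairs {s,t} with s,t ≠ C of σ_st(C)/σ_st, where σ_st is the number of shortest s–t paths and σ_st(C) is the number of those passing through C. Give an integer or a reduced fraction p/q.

Pairs whose geodesics pass through C — F–B: 1.
All other pairs contribute 0.
Summing the contributions gives betweenness(C) = 1.

1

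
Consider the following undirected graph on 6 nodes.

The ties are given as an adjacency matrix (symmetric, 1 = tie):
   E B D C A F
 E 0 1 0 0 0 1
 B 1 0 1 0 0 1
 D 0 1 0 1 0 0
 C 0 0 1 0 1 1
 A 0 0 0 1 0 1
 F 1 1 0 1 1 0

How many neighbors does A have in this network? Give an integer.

A is directly tied to C and F. That is 2 neighbors, so the degree of A is 2.

2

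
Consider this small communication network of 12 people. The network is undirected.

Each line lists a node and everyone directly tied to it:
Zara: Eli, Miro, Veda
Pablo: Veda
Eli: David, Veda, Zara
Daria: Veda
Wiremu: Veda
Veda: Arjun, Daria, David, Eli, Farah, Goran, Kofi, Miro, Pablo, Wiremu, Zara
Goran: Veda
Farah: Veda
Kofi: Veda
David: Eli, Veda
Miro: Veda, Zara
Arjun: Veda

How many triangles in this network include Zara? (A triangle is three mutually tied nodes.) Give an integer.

2

Zara's neighbors: Eli, Miro, and Veda.
Neighbor pairs that are themselves tied: Zara–Eli–Veda; Zara–Miro–Veda. Each forms one triangle with Zara, for 2 in total.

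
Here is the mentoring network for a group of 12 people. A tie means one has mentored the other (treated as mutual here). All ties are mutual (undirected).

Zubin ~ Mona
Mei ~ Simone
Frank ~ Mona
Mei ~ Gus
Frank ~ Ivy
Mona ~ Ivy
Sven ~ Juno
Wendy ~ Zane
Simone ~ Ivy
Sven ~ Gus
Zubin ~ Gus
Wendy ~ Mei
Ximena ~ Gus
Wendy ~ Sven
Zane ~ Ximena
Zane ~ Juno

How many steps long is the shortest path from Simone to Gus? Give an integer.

One shortest route is Simone – Mei – Gus, which uses 2 edges, and Simone and Gus are not directly tied, so nothing shorter exists. So d(Simone,Gus) = 2.

2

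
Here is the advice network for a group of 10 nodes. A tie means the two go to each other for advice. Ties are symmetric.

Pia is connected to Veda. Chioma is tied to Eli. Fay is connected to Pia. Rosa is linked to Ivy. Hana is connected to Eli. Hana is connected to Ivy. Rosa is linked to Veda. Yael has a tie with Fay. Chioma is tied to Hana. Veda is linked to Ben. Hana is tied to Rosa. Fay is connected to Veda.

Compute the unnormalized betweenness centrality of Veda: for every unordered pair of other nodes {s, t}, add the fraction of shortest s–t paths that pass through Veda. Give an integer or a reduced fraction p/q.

Pairs whose geodesics pass through Veda — Ivy–Yael: 1; Ivy–Ben: 1; Ivy–Pia: 1; Ivy–Fay: 1; Chioma–Yael: 1; Chioma–Ben: 1; Chioma–Pia: 1; Chioma–Fay: 1; Rosa–Yael: 1; Rosa–Ben: 1; Rosa–Pia: 1; Rosa–Fay: 1; Eli–Yael: 1; Eli–Ben: 1 … (+9 more pairs).
All other pairs contribute 0.
Summing the contributions gives betweenness(Veda) = 23.

23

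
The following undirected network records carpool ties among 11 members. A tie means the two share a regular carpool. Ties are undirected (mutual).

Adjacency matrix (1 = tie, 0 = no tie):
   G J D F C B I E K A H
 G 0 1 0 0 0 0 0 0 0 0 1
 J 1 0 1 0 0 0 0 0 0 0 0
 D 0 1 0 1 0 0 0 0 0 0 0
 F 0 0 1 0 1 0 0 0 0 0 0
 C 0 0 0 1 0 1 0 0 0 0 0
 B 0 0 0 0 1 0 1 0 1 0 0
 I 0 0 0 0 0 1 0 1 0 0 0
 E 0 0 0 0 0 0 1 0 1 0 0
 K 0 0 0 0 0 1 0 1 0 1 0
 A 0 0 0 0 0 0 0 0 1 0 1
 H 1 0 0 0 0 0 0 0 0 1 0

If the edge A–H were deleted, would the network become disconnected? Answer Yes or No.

No

Even without that edge, A still reaches H via A – K – B – C – F – D – J – G – H, so the network stays connected. Not a bridge.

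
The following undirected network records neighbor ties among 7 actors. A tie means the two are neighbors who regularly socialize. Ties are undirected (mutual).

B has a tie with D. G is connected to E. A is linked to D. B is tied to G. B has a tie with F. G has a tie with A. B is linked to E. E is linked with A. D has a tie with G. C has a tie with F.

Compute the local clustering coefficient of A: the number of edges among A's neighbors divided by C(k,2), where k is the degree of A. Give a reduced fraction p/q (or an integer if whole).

2/3

A's neighbors: D, E, and G (k = 3).
Possible neighbor pairs: C(3,2) = 3. Edges among them: D–G, E–G → e = 2.
Clustering(A) = 2/3.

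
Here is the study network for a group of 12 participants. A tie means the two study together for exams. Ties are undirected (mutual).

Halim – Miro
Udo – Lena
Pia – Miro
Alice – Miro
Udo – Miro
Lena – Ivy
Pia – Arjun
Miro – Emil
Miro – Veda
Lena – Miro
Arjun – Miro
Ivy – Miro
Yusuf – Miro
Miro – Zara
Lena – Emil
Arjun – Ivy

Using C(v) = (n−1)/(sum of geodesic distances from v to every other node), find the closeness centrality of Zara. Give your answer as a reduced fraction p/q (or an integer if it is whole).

11/21

Distances from Zara: Alice:2, Arjun:2, Emil:2, Halim:2, Ivy:2, Lena:2, Miro:1, Pia:2, Udo:2, Veda:2, Yusuf:2. Sum = 21.
n = 12, so closeness = 11/21.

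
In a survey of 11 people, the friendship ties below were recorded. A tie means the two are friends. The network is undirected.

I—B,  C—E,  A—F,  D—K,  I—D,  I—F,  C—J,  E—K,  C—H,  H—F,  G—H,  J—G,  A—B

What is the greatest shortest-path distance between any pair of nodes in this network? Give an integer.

Eccentricity of each node (its greatest distance to any other): A:4, B:5, C:4, D:4, E:4, F:3, G:4, H:3, I:4, J:5, K:4.
The maximum eccentricity is 5, realized for instance by the pair J–B via J – C – H – F – I – B. So the diameter is 5.

5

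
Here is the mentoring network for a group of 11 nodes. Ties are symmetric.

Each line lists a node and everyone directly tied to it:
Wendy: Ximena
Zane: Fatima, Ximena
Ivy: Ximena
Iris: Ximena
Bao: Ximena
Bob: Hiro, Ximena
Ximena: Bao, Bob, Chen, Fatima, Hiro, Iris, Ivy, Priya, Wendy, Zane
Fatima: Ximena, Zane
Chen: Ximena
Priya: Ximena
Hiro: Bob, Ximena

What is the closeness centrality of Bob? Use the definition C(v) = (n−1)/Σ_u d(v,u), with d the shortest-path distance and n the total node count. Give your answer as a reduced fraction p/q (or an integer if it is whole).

Distances from Bob: Bao:2, Chen:2, Fatima:2, Hiro:1, Iris:2, Ivy:2, Priya:2, Wendy:2, Ximena:1, Zane:2. Sum = 18.
n = 11, so closeness = 10/18 = 5/9.

5/9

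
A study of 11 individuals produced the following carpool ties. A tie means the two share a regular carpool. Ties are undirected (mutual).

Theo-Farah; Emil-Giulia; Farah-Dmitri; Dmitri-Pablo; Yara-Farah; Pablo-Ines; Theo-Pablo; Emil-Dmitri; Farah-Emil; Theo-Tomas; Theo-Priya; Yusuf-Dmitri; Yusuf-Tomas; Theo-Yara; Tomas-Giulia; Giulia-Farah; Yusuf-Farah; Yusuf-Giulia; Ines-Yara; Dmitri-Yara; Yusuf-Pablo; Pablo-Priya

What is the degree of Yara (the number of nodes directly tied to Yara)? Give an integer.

Yara is directly tied to Dmitri, Farah, Ines, and Theo. That is 4 neighbors, so the degree of Yara is 4.

4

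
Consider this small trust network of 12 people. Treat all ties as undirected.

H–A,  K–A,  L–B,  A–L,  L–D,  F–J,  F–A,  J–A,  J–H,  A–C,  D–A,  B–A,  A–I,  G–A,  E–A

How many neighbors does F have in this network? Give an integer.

2

F is directly tied to A and J. That is 2 neighbors, so the degree of F is 2.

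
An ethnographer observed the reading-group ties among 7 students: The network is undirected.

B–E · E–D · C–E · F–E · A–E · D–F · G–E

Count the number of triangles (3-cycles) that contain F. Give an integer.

F's neighbors: D and E.
Neighbor pairs that are themselves tied: F–D–E. Each forms one triangle with F, for 1 in total.

1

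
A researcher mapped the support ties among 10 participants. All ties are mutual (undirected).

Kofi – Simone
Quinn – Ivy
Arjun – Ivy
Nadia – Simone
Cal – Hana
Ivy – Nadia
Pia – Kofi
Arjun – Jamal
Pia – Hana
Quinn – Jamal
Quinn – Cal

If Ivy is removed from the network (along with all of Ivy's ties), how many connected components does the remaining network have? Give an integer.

Ivy's neighbors (Arjun, Nadia, and Quinn) remain reachable from one another through other ties, so the rest of the network stays in one piece.

1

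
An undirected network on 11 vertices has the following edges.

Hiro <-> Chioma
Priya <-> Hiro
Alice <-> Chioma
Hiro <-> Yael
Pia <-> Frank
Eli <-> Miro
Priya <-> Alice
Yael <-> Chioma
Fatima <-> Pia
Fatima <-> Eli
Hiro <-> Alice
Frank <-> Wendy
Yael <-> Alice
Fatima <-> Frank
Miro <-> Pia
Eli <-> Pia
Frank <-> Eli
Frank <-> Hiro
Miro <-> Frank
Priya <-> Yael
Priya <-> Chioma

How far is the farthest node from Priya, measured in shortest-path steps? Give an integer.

3

Distances from Priya: Alice:1, Chioma:1, Eli:3, Fatima:3, Frank:2, Hiro:1, Miro:3, Pia:3, Wendy:3, Yael:1.
The largest is 3 (to Miro, Eli, Pia, Fatima, and Wendy), so the eccentricity of Priya is 3.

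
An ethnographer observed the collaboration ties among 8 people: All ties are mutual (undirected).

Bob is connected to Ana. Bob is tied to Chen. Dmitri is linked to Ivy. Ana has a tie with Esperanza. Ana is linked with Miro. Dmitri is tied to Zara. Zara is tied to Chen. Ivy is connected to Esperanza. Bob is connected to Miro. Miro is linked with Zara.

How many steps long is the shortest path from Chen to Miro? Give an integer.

One shortest route is Chen – Bob – Miro, which uses 2 edges, and Chen and Miro are not directly tied, so nothing shorter exists. So d(Chen,Miro) = 2.

2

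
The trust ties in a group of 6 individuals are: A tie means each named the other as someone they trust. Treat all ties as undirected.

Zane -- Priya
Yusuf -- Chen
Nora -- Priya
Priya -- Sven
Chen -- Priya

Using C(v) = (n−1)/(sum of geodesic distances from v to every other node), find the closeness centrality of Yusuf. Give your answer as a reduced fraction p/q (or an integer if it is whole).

5/12

Distances from Yusuf: Chen:1, Nora:3, Priya:2, Sven:3, Zane:3. Sum = 12.
n = 6, so closeness = 5/12.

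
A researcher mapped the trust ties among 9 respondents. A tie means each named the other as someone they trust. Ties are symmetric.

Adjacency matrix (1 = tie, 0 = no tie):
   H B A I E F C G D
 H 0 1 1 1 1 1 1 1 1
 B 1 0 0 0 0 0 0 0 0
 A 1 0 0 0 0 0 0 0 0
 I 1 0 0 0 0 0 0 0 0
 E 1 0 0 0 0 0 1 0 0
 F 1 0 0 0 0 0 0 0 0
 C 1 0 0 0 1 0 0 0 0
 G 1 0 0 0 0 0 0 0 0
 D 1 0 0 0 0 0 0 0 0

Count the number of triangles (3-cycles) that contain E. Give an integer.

1

E's neighbors: C and H.
Neighbor pairs that are themselves tied: E–C–H. Each forms one triangle with E, for 1 in total.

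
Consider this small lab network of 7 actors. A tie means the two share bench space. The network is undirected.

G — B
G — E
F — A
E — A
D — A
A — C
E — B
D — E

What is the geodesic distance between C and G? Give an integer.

3

One shortest route is C – A – E – G, which uses 3 edges, and at distance 2 from C we only reach {D, E, F}, which does not include G. So d(C,G) = 3.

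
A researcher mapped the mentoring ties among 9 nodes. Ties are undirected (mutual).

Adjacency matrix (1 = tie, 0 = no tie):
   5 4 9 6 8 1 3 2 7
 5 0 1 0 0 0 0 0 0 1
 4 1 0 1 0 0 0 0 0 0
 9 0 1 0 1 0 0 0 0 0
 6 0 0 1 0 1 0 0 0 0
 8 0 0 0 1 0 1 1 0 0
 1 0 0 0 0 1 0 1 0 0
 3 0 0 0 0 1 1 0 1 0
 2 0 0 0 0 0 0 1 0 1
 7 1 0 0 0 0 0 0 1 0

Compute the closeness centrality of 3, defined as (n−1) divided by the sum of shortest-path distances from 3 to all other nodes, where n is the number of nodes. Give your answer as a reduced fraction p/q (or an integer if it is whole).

Distances from 3: 1:1, 2:1, 4:4, 5:3, 6:2, 7:2, 8:1, 9:3. Sum = 17.
n = 9, so closeness = 8/17.

8/17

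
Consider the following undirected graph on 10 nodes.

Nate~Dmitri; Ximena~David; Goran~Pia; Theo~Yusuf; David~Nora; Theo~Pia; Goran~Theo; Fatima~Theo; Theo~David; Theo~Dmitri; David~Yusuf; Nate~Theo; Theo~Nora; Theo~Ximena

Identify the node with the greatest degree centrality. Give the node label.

Degrees — David:4, Dmitri:2, Fatima:1, Goran:2, Nate:2, Nora:2, Pia:2, Theo:9, Ximena:2, Yusuf:2.
The maximum is 9, attained only by Theo.

Theo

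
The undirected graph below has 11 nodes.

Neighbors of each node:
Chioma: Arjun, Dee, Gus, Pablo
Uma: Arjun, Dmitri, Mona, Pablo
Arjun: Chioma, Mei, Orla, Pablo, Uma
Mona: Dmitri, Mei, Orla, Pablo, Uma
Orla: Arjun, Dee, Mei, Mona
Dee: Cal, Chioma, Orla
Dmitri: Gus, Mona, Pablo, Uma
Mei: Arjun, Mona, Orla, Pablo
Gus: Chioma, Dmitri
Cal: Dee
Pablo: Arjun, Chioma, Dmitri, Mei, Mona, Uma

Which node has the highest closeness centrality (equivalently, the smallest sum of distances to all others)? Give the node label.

Farness (sum of distances to all others) for each node — Arjun:16, Cal:28, Chioma:16, Dee:19, Dmitri:19, Gus:21, Mei:18, Mona:16, Orla:17, Pablo:15, Uma:19.
The smallest farness is 15, for Pablo, so Pablo has the highest closeness.

Pablo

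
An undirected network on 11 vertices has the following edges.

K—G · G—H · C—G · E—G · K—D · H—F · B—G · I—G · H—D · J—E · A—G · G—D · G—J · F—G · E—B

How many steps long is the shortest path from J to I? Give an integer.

One shortest route is J – G – I, which uses 2 edges, and J and I are not directly tied, so nothing shorter exists. So d(J,I) = 2.

2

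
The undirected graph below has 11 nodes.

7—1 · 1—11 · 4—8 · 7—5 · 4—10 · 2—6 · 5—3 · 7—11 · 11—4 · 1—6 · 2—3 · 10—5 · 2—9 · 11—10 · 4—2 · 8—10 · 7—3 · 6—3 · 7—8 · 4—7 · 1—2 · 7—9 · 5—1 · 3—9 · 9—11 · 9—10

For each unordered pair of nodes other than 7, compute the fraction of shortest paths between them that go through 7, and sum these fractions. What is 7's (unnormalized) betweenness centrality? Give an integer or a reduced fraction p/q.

22/3

Pairs whose geodesics pass through 7 — 6–8: 2/3; 11–8: 1/3; 11–3: 1/2; 11–5: 1/3; 9–8: 1/2; 9–1: 1/3; 9–4: 1/4; 9–5: 1/3; 8–1: 1; 8–3: 1; 8–5: 1/2; 1–4: 1/3; 1–3: 1/4; 4–3: 1/2 … (+1 more pairs).
All other pairs contribute 0.
Summing the contributions gives betweenness(7) = 22/3.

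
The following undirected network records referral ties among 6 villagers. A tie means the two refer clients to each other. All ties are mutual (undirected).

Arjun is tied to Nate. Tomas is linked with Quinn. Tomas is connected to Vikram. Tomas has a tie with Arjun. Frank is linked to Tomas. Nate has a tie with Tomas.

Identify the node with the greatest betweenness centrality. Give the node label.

Tomas

Unnormalized betweenness of each node: Arjun:0, Frank:0, Nate:0, Quinn:0, Tomas:9, Vikram:0.
Tomas has the largest value, 9, making it the main broker — the node through which the most shortest paths run.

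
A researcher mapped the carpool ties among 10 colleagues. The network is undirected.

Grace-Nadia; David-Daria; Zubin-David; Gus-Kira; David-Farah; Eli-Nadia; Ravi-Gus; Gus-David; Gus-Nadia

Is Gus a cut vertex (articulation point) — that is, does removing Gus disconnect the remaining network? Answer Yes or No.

Yes

Removing Gus leaves {Eli, Grace, and Nadia} with no path to {Ravi}, so the network splits into 4 components. Gus is a cut vertex.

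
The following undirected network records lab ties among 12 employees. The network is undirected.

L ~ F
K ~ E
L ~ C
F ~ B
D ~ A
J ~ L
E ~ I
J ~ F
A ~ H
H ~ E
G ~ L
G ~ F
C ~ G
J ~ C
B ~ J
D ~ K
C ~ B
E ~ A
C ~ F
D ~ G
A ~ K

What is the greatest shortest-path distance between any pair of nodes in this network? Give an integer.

Eccentricity of each node (its greatest distance to any other): A:4, B:6, C:5, D:3, E:5, F:5, G:4, H:5, I:6, J:6, K:4, L:5.
The maximum eccentricity is 6, realized for instance by the pair J–I via J – L – G – D – A – E – I. So the diameter is 6.

6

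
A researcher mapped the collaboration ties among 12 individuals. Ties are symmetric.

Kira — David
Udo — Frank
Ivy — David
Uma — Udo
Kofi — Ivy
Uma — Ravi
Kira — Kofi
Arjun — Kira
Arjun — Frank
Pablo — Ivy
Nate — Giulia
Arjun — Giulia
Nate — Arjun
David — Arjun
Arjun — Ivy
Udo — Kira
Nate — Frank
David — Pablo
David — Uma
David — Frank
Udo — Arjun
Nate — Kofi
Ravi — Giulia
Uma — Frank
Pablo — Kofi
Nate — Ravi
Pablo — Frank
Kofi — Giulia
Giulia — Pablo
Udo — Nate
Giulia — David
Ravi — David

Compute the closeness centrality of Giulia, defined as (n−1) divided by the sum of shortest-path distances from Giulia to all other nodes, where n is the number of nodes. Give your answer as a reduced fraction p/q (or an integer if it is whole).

11/16

Distances from Giulia: Arjun:1, David:1, Frank:2, Ivy:2, Kira:2, Kofi:1, Nate:1, Pablo:1, Ravi:1, Udo:2, Uma:2. Sum = 16.
n = 12, so closeness = 11/16.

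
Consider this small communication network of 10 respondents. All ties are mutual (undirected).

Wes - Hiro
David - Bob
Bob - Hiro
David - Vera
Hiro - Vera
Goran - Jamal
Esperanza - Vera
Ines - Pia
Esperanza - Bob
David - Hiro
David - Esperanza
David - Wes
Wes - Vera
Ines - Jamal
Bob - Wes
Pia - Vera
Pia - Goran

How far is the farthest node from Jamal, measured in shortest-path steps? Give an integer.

5

Distances from Jamal: Bob:5, David:4, Esperanza:4, Goran:1, Hiro:4, Ines:1, Pia:2, Vera:3, Wes:4.
The largest is 5 (to Bob), so the eccentricity of Jamal is 5.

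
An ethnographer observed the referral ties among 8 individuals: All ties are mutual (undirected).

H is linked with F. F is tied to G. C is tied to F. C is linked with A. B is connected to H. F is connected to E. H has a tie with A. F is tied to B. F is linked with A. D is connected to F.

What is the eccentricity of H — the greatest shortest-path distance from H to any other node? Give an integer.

Distances from H: A:1, B:1, C:2, D:2, E:2, F:1, G:2.
The largest is 2 (to G, E, D, and C), so the eccentricity of H is 2.

2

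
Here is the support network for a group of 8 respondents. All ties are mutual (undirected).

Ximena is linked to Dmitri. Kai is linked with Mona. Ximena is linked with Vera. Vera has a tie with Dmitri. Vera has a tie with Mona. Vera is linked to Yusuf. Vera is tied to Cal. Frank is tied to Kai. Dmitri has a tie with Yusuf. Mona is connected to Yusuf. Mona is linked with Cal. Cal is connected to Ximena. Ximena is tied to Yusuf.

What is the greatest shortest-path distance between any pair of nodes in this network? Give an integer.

4

Eccentricity of each node (its greatest distance to any other): Cal:3, Dmitri:4, Frank:4, Kai:3, Mona:2, Vera:3, Ximena:4, Yusuf:3.
The maximum eccentricity is 4, realized for instance by the pair Dmitri–Frank via Dmitri – Yusuf – Mona – Kai – Frank. So the diameter is 4.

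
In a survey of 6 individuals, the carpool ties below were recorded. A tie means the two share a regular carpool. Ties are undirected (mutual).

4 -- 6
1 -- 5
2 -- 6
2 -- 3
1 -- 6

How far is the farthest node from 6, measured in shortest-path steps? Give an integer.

Distances from 6: 1:1, 2:1, 3:2, 4:1, 5:2.
The largest is 2 (to 5 and 3), so the eccentricity of 6 is 2.

2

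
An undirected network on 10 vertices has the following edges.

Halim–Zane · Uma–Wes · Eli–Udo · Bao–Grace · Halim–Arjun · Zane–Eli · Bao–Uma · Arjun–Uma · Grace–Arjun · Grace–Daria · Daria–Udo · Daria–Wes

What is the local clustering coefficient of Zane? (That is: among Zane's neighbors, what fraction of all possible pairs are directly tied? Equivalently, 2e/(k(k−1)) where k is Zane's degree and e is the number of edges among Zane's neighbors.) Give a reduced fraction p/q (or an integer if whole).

0

Zane's neighbors: Eli and Halim (k = 2).
Possible neighbor pairs: C(2,2) = 1. Edges among them: none → e = 0.
Clustering(Zane) = 0/1.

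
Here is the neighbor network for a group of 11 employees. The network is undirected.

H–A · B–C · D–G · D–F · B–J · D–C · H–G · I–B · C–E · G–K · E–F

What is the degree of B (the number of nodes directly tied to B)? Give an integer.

3

B is directly tied to C, I, and J. That is 3 neighbors, so the degree of B is 3.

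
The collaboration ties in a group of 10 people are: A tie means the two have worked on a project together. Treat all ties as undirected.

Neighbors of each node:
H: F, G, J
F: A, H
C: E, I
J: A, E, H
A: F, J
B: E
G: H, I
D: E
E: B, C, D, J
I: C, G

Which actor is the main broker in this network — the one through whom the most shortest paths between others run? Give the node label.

Unnormalized betweenness of each node: A:7/3, B:0, C:16/3, D:0, E:19, F:4/3, G:4, H:28/3, I:10/3, J:43/3.
E has the largest value, 19, making it the main broker — the node through which the most shortest paths run.

E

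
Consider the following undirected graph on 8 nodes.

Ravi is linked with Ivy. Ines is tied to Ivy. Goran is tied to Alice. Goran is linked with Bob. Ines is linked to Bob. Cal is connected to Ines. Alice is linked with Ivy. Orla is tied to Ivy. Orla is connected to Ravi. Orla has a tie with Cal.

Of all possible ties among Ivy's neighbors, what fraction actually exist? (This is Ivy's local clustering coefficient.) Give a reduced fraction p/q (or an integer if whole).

1/6

Ivy's neighbors: Alice, Ines, Orla, and Ravi (k = 4).
Possible neighbor pairs: C(4,2) = 6. Edges among them: Orla–Ravi → e = 1.
Clustering(Ivy) = 1/6.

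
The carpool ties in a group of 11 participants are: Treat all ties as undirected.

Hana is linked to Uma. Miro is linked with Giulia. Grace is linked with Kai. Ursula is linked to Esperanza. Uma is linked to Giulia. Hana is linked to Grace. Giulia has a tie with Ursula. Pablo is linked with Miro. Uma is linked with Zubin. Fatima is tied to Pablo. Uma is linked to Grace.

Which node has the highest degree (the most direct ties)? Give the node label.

Degrees — Esperanza:1, Fatima:1, Giulia:3, Grace:3, Hana:2, Kai:1, Miro:2, Pablo:2, Uma:4, Ursula:2, Zubin:1.
The maximum is 4, attained only by Uma.

Uma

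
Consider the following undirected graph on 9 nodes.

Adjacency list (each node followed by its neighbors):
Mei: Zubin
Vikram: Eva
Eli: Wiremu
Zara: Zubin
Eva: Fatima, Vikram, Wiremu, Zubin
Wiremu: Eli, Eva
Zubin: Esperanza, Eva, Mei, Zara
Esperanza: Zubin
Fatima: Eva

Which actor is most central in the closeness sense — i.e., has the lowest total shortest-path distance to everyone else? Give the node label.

Eva

Farness (sum of distances to all others) for each node — Eli:24, Esperanza:20, Eva:12, Fatima:19, Mei:20, Vikram:19, Wiremu:17, Zara:20, Zubin:13.
The smallest farness is 12, for Eva, so Eva has the highest closeness.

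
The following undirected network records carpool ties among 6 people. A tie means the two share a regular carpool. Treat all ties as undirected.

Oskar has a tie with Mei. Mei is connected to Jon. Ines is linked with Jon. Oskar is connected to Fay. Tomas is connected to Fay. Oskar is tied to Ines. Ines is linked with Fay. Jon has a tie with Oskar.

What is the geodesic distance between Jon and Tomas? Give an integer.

3

One shortest route is Jon – Oskar – Fay – Tomas, which uses 3 edges, and at distance 2 from Jon we only reach {Fay}, which does not include Tomas. So d(Jon,Tomas) = 3.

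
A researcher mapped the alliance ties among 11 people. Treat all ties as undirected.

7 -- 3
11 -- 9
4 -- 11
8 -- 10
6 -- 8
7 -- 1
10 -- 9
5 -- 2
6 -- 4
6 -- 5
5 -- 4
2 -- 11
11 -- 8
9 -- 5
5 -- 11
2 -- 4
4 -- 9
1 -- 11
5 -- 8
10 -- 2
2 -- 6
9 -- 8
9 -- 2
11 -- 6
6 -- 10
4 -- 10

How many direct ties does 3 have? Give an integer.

3 is directly tied to 7. That is 1 neighbor, so the degree of 3 is 1.

1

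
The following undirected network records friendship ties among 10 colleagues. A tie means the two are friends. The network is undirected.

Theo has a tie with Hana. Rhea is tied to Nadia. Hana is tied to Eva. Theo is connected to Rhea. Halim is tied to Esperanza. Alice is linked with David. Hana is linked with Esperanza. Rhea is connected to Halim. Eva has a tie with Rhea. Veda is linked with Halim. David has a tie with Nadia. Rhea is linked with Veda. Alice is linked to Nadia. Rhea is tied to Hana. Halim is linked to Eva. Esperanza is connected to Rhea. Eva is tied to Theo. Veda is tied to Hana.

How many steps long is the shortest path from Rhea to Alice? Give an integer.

One shortest route is Rhea – Nadia – Alice, which uses 2 edges, and Rhea and Alice are not directly tied, so nothing shorter exists. So d(Rhea,Alice) = 2.

2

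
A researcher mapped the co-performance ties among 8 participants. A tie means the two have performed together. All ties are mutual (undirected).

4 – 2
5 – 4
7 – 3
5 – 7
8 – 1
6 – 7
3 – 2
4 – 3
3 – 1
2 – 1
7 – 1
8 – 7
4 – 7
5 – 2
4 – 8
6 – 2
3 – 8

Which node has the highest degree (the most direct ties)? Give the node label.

7

Degrees — 1:4, 2:5, 3:5, 4:5, 5:3, 6:2, 7:6, 8:4.
The maximum is 6, attained only by 7.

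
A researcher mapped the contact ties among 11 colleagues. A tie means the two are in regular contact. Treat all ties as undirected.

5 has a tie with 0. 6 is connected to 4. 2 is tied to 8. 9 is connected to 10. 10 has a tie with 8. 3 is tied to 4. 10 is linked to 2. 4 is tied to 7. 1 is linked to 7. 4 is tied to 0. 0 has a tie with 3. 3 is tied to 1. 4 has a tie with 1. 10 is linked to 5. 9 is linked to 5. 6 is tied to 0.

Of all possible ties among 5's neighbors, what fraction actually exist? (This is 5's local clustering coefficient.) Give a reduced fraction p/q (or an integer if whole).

5's neighbors: 0, 9, and 10 (k = 3).
Possible neighbor pairs: C(3,2) = 3. Edges among them: 9–10 → e = 1.
Clustering(5) = 1/3.

1/3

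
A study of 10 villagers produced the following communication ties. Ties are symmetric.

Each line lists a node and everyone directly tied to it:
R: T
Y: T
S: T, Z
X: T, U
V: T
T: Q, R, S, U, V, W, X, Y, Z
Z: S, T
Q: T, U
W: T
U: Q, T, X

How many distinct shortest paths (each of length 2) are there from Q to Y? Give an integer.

1

The shortest distance is 2, and the only length-2 path is Q–T–Y. So there is exactly 1 shortest path.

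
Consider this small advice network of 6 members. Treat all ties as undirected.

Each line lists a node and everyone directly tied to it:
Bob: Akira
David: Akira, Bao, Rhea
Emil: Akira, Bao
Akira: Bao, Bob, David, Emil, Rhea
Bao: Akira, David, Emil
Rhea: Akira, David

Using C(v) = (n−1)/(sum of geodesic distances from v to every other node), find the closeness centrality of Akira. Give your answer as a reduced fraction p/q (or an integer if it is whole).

Distances from Akira: Bao:1, Bob:1, David:1, Emil:1, Rhea:1. Sum = 5.
n = 6, so closeness = 5/5 = 1.

1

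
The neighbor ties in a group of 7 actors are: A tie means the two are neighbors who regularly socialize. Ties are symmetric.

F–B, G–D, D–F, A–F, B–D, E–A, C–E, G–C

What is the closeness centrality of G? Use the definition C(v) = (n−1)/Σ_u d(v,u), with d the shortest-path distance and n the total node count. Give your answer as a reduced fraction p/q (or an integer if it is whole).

Distances from G: A:3, B:2, C:1, D:1, E:2, F:2. Sum = 11.
n = 7, so closeness = 6/11.

6/11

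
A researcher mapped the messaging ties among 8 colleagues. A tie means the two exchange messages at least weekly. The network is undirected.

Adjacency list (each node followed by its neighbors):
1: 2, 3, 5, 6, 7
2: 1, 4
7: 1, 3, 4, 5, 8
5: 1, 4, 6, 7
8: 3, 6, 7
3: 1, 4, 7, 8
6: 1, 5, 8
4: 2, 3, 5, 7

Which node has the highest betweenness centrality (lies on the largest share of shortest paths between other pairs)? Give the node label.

Unnormalized betweenness of each node: 1:64/15, 2:1/4, 3:89/60, 4:67/30, 5:19/12, 6:31/30, 7:139/60, 8:5/6.
1 has the largest value, 64/15, making it the main broker — the node through which the most shortest paths run.

1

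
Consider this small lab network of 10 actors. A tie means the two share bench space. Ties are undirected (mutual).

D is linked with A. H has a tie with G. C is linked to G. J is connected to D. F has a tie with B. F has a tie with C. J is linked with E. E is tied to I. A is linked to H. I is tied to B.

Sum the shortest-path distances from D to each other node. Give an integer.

Distances from D: A:1, B:4, C:4, E:2, F:5, G:3, H:2, I:3, J:1.
Sum = 1 + 4 + 4 + 2 + 5 + 3 + 2 + 3 + 1 = 25.

25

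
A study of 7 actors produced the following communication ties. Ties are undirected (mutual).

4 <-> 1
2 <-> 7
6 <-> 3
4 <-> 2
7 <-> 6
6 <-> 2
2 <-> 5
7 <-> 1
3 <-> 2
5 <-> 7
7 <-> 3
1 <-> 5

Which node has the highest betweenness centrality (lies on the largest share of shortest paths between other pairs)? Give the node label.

Unnormalized betweenness of each node: 1:1, 2:4, 3:0, 4:1/3, 5:1/3, 6:0, 7:10/3.
2 has the largest value, 4, making it the main broker — the node through which the most shortest paths run.

2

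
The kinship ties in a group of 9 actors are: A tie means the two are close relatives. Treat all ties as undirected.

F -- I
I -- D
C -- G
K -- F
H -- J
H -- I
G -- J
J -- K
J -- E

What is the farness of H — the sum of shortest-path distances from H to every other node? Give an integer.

Distances from H: C:3, D:2, E:2, F:2, G:2, I:1, J:1, K:2.
Sum = 3 + 2 + 2 + 2 + 2 + 1 + 1 + 2 = 15.

15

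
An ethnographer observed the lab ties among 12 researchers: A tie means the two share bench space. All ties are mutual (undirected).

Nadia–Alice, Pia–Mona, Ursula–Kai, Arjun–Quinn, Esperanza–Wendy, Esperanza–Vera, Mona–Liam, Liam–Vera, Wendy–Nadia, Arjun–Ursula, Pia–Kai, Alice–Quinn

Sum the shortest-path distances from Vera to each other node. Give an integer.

36

Distances from Vera: Alice:4, Arjun:6, Esperanza:1, Kai:4, Liam:1, Mona:2, Nadia:3, Pia:3, Quinn:5, Ursula:5, Wendy:2.
Sum = 4 + 6 + 1 + 4 + 1 + 2 + 3 + 3 + 5 + 5 + 2 = 36.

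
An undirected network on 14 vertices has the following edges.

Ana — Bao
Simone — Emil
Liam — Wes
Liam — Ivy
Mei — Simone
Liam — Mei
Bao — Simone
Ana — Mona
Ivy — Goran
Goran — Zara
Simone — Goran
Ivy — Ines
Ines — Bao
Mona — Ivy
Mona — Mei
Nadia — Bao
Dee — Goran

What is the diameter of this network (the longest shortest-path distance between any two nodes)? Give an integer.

5

Eccentricity of each node (its greatest distance to any other): Ana:4, Bao:4, Dee:4, Emil:4, Goran:3, Ines:3, Ivy:3, Liam:4, Mei:3, Mona:3, Nadia:5, Simone:3, Wes:5, Zara:4.
The maximum eccentricity is 5, realized for instance by the pair Nadia–Wes via Nadia – Bao – Simone – Mei – Liam – Wes. So the diameter is 5.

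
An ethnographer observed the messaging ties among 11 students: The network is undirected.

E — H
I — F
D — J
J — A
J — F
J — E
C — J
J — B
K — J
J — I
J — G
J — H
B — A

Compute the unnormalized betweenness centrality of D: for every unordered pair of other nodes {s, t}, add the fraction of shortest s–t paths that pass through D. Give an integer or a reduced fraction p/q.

No shortest path between any pair of other nodes passes through D.
Summing the contributions gives betweenness(D) = 0.

0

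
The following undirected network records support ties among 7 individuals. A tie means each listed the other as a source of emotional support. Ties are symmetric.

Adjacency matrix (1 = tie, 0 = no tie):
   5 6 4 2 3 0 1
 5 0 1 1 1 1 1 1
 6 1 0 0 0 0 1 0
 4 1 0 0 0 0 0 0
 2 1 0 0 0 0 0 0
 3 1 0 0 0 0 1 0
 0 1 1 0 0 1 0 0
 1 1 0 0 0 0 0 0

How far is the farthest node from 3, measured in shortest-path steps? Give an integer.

Distances from 3: 0:1, 1:2, 2:2, 4:2, 5:1, 6:2.
The largest is 2 (to 6, 4, 2, and 1), so the eccentricity of 3 is 2.

2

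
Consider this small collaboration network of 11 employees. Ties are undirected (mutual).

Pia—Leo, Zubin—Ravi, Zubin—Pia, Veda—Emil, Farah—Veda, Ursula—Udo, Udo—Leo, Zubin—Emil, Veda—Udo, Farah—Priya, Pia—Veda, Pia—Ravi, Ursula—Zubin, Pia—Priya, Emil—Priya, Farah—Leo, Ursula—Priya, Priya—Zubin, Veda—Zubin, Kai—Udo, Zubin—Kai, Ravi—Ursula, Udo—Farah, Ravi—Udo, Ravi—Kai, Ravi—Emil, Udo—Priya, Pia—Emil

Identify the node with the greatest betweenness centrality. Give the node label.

Unnormalized betweenness of each node: Emil:13/20, Farah:13/15, Kai:1/5, Leo:7/12, Pia:229/60, Priya:197/60, Ravi:167/60, Udo:163/20, Ursula:2/5, Veda:127/60, Zubin:83/20.
Udo has the largest value, 163/20, making it the main broker — the node through which the most shortest paths run.

Udo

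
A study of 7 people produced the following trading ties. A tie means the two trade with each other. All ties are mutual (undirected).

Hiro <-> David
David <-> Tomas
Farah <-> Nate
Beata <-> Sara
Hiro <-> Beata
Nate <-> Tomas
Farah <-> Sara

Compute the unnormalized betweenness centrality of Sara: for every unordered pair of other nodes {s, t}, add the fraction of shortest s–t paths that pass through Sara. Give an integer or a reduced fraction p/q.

Pairs whose geodesics pass through Sara — Hiro–Farah: 1; Beata–Farah: 1; Beata–Nate: 1.
All other pairs contribute 0.
Summing the contributions gives betweenness(Sara) = 3.

3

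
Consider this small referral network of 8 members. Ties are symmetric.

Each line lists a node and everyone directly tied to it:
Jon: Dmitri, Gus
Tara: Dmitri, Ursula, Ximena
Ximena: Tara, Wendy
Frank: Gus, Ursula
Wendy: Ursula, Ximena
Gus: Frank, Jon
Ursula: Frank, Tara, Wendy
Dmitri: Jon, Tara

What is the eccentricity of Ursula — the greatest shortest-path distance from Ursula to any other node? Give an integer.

3

Distances from Ursula: Dmitri:2, Frank:1, Gus:2, Jon:3, Tara:1, Wendy:1, Ximena:2.
The largest is 3 (to Jon), so the eccentricity of Ursula is 3.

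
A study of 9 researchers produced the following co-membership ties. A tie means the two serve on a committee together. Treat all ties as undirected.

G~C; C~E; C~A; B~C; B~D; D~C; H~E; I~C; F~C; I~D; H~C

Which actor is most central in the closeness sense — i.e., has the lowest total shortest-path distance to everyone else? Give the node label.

Farness (sum of distances to all others) for each node — A:15, B:14, C:8, D:13, E:14, F:15, G:15, H:14, I:14.
The smallest farness is 8, for C, so C has the highest closeness.

C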